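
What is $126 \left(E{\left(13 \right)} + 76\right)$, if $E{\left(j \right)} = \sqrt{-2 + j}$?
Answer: $9576 + 126 \sqrt{11} \approx 9993.9$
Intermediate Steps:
$126 \left(E{\left(13 \right)} + 76\right) = 126 \left(\sqrt{-2 + 13} + 76\right) = 126 \left(\sqrt{11} + 76\right) = 126 \left(76 + \sqrt{11}\right) = 9576 + 126 \sqrt{11}$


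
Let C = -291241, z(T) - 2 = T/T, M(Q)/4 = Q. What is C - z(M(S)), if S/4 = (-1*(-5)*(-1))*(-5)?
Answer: -291244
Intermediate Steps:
S = 100 (S = 4*((-1*(-5)*(-1))*(-5)) = 4*((5*(-1))*(-5)) = 4*(-5*(-5)) = 4*25 = 100)
M(Q) = 4*Q
z(T) = 3 (z(T) = 2 + T/T = 2 + 1 = 3)
C - z(M(S)) = -291241 - 1*3 = -291241 - 3 = -291244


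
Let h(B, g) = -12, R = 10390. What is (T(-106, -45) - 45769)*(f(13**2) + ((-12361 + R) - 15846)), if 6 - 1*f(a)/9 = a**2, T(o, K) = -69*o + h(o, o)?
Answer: 10571193204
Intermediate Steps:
T(o, K) = -12 - 69*o (T(o, K) = -69*o - 12 = -12 - 69*o)
f(a) = 54 - 9*a**2
(T(-106, -45) - 45769)*(f(13**2) + ((-12361 + R) - 15846)) = ((-12 - 69*(-106)) - 45769)*((54 - 9*(13**2)**2) + ((-12361 + 10390) - 15846)) = ((-12 + 7314) - 45769)*((54 - 9*169**2) + (-1971 - 15846)) = (7302 - 45769)*((54 - 9*28561) - 17817) = -38467*((54 - 257049) - 17817) = -38467*(-256995 - 17817) = -38467*(-274812) = 10571193204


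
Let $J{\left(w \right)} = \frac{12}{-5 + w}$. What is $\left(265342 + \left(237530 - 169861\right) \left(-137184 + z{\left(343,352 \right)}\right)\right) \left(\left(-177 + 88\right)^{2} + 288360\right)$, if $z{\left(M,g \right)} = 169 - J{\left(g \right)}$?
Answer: $- \frac{953188580654270219}{347} \approx -2.7469 \cdot 10^{15}$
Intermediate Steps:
$z{\left(M,g \right)} = 169 - \frac{12}{-5 + g}$
$\left(265342 + \left(237530 - 169861\right) \left(-137184 + z{\left(343,352 \right)}\right)\right) \left(\left(-177 + 88\right)^{2} + 288360\right) = \left(265342 + \left(237530 - 169861\right) \left(-137184 + \frac{-857 + 169 \cdot 352}{-5 + 352}\right)\right) \left(\left(-177 + 88\right)^{2} + 288360\right) = \left(265342 + 67669 \left(-137184 + \frac{-857 + 59488}{347}\right)\right) \left(\left(-89\right)^{2} + 288360\right) = \left(265342 + 67669 \left(-137184 + \frac{1}{347} \cdot 58631\right)\right) \left(7921 + 288360\right) = \left(265342 + 67669 \left(-137184 + \frac{58631}{347}\right)\right) 296281 = \left(265342 + 67669 \left(- \frac{47544217}{347}\right)\right) 296281 = \left(265342 - \frac{3217269620173}{347}\right) 296281 = \left(- \frac{3217177546499}{347}\right) 296281 = - \frac{953188580654270219}{347}$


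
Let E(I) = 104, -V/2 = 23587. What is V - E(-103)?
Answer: -47278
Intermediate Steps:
V = -47174 (V = -2*23587 = -47174)
V - E(-103) = -47174 - 1*104 = -47174 - 104 = -47278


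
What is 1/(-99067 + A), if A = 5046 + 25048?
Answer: -1/68973 ≈ -1.4498e-5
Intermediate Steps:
A = 30094
1/(-99067 + A) = 1/(-99067 + 30094) = 1/(-68973) = -1/68973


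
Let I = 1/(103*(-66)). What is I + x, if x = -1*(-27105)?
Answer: 184259789/6798 ≈ 27105.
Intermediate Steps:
I = -1/6798 (I = 1/(-6798) = -1/6798 ≈ -0.00014710)
x = 27105
I + x = -1/6798 + 27105 = 184259789/6798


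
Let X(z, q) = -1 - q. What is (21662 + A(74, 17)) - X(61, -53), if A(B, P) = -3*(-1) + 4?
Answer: 21617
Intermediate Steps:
A(B, P) = 7 (A(B, P) = 3 + 4 = 7)
(21662 + A(74, 17)) - X(61, -53) = (21662 + 7) - (-1 - 1*(-53)) = 21669 - (-1 + 53) = 21669 - 1*52 = 21669 - 52 = 21617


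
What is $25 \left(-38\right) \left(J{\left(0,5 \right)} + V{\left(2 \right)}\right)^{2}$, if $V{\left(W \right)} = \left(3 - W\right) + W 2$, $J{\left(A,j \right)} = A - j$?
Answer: $0$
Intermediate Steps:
$V{\left(W \right)} = 3 + W$ ($V{\left(W \right)} = \left(3 - W\right) + 2 W = 3 + W$)
$25 \left(-38\right) \left(J{\left(0,5 \right)} + V{\left(2 \right)}\right)^{2} = 25 \left(-38\right) \left(\left(0 - 5\right) + \left(3 + 2\right)\right)^{2} = - 950 \left(\left(0 - 5\right) + 5\right)^{2} = - 950 \left(-5 + 5\right)^{2} = - 950 \cdot 0^{2} = \left(-950\right) 0 = 0$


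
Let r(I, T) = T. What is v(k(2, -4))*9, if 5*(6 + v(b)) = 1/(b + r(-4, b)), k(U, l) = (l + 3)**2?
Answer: -531/10 ≈ -53.100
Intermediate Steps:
k(U, l) = (3 + l)**2
v(b) = -6 + 1/(10*b) (v(b) = -6 + 1/(5*(b + b)) = -6 + 1/(5*((2*b))) = -6 + (1/(2*b))/5 = -6 + 1/(10*b))
v(k(2, -4))*9 = (-6 + 1/(10*((3 - 4)**2)))*9 = (-6 + 1/(10*((-1)**2)))*9 = (-6 + (1/10)/1)*9 = (-6 + (1/10)*1)*9 = (-6 + 1/10)*9 = -59/10*9 = -531/10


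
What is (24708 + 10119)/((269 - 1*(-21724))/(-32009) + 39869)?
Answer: 1114777443/1276144828 ≈ 0.87355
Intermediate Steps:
(24708 + 10119)/((269 - 1*(-21724))/(-32009) + 39869) = 34827/((269 + 21724)*(-1/32009) + 39869) = 34827/(21993*(-1/32009) + 39869) = 34827/(-21993/32009 + 39869) = 34827/(1276144828/32009) = 34827*(32009/1276144828) = 1114777443/1276144828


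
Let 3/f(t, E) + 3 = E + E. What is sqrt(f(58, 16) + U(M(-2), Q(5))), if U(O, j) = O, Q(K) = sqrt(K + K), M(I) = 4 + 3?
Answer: sqrt(5974)/29 ≈ 2.6652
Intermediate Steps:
f(t, E) = 3/(-3 + 2*E) (f(t, E) = 3/(-3 + (E + E)) = 3/(-3 + 2*E))
M(I) = 7
Q(K) = sqrt(2)*sqrt(K) (Q(K) = sqrt(2*K) = sqrt(2)*sqrt(K))
sqrt(f(58, 16) + U(M(-2), Q(5))) = sqrt(3/(-3 + 2*16) + 7) = sqrt(3/(-3 + 32) + 7) = sqrt(3/29 + 7) = sqrt(206/29) = sqrt(5974)/29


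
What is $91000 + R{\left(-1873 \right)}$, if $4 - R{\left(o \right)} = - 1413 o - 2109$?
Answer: $-2553436$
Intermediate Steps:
$R{\left(o \right)} = 2113 + 1413 o$ ($R{\left(o \right)} = 4 - \left(- 1413 o - 2109\right) = 4 - \left(-2109 - 1413 o\right) = 4 + \left(2109 + 1413 o\right) = 2113 + 1413 o$)
$91000 + R{\left(-1873 \right)} = 91000 + \left(2113 + 1413 \left(-1873\right)\right) = 91000 + \left(2113 - 2646549\right) = 91000 - 2644436 = -2553436$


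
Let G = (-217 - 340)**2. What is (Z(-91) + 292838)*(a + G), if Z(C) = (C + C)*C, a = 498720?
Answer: 250295008600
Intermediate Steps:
Z(C) = 2*C**2 (Z(C) = (2*C)*C = 2*C**2)
G = 310249 (G = (-557)**2 = 310249)
(Z(-91) + 292838)*(a + G) = (2*(-91)**2 + 292838)*(498720 + 310249) = (2*8281 + 292838)*808969 = (16562 + 292838)*808969 = 309400*808969 = 250295008600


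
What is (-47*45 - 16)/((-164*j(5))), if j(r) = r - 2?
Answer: 2131/492 ≈ 4.3313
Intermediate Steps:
j(r) = -2 + r
(-47*45 - 16)/((-164*j(5))) = (-47*45 - 16)/((-164*(-2 + 5))) = (-2115 - 16)/((-164*3)) = -2131/(-492) = -2131*(-1/492) = 2131/492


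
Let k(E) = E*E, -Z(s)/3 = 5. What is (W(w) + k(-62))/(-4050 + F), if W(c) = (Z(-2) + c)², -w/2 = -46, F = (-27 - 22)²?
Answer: -9773/1649 ≈ -5.9266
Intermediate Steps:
F = 2401 (F = (-49)² = 2401)
Z(s) = -15 (Z(s) = -3*5 = -15)
w = 92 (w = -2*(-46) = 92)
W(c) = (-15 + c)²
k(E) = E²
(W(w) + k(-62))/(-4050 + F) = ((-15 + 92)² + (-62)²)/(-4050 + 2401) = (77² + 3844)/(-1649) = (5929 + 3844)*(-1/1649) = 9773*(-1/1649) = -9773/1649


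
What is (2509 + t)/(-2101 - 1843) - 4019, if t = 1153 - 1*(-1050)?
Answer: -1981956/493 ≈ -4020.2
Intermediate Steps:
t = 2203 (t = 1153 + 1050 = 2203)
(2509 + t)/(-2101 - 1843) - 4019 = (2509 + 2203)/(-2101 - 1843) - 4019 = 4712/(-3944) - 4019 = 4712*(-1/3944) - 4019 = -589/493 - 4019 = -1981956/493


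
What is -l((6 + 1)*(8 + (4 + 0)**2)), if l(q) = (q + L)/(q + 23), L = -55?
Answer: -113/191 ≈ -0.59162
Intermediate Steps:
l(q) = (-55 + q)/(23 + q) (l(q) = (q - 55)/(q + 23) = (-55 + q)/(23 + q))
-l((6 + 1)*(8 + (4 + 0)**2)) = -(-55 + (6 + 1)*(8 + (4 + 0)**2))/(23 + (6 + 1)*(8 + (4 + 0)**2)) = -(-55 + 7*(8 + 4**2))/(23 + 7*(8 + 4**2)) = -(-55 + 7*(8 + 16))/(23 + 7*(8 + 16)) = -(-55 + 7*24)/(23 + 7*24) = -(-55 + 168)/(23 + 168) = -113/191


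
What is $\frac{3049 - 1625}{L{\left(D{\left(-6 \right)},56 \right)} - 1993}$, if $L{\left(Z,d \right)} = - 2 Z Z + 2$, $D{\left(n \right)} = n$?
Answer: $- \frac{1424}{2063} \approx -0.69026$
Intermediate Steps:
$L{\left(Z,d \right)} = 2 - 2 Z^{2}$ ($L{\left(Z,d \right)} = - 2 Z^{2} + 2 = 2 - 2 Z^{2}$)
$\frac{3049 - 1625}{L{\left(D{\left(-6 \right)},56 \right)} - 1993} = \frac{3049 - 1625}{\left(2 - 2 \left(-6\right)^{2}\right) - 1993} = \frac{1424}{\left(2 - 72\right) - 1993} = \frac{1424}{-70 - 1993} = \frac{1424}{-2063} = 1424 \left(- \frac{1}{2063}\right) = - \frac{1424}{2063}$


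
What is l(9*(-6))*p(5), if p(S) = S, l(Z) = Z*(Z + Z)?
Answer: 29160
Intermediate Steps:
l(Z) = 2*Z² (l(Z) = Z*(2*Z) = 2*Z²)
l(9*(-6))*p(5) = (2*(9*(-6))²)*5 = (2*(-54)²)*5 = (2*2916)*5 = 5832*5 = 29160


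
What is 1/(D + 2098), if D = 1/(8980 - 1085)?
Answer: 7895/16563711 ≈ 0.00047664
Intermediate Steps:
D = 1/7895 ≈ 0.00012666
1/(D + 2098) = 1/(1/7895 + 2098) = 1/(16563711/7895) = 7895/16563711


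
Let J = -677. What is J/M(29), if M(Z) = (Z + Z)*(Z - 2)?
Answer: -677/1566 ≈ -0.43231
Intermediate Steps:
M(Z) = 2*Z*(-2 + Z) (M(Z) = (2*Z)*(-2 + Z) = 2*Z*(-2 + Z))
J/M(29) = -677*1/(58*(-2 + 29)) = -677/(2*29*27) = -677/1566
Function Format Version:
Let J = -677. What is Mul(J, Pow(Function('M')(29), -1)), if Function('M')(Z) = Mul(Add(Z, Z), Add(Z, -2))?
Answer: Rational(-677, 1566) ≈ -0.43231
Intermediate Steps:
Function('M')(Z) = Mul(2, Z, Add(-2, Z)) (Function('M')(Z) = Mul(Mul(2, Z), Add(-2, Z)) = Mul(2, Z, Add(-2, Z)))
Mul(J, Pow(Function('M')(29), -1)) = Mul(-677, Pow(Mul(2, 29, Add(-2, 29)), -1)) = Mul(-677, Pow(Mul(2, 29, 27), -1)) = Mul(-677, Pow(1566, -1)) = Mul(-677, Rational(1, 1566)) = Rational(-677, 1566)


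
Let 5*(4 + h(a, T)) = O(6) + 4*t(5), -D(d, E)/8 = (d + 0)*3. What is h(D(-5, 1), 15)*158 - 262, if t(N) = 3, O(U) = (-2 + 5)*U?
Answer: 54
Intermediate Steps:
D(d, E) = -24*d (D(d, E) = -8*(d + 0)*3 = -8*d*3 = -24*d)
O(U) = 3*U
h(a, T) = 2 (h(a, T) = -4 + (3*6 + 4*3)/5 = -4 + (18 + 12)/5 = -4 + (⅕)*30 = -4 + 6 = 2)
h(D(-5, 1), 15)*158 - 262 = 2*158 - 262 = 316 - 262 = 54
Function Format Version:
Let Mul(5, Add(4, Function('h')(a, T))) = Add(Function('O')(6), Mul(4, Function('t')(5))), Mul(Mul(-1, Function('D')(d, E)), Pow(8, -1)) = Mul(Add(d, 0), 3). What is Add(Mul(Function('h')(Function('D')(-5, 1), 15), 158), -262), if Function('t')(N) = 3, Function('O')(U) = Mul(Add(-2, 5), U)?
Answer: 54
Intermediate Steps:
Function('D')(d, E) = Mul(-24, d) (Function('D')(d, E) = Mul(-8, Mul(Add(d, 0), 3)) = Mul(-8, Mul(d, 3)) = Mul(-8, Mul(3, d)) = Mul(-24, d))
Function('O')(U) = Mul(3, U)
Function('h')(a, T) = 2 (Function('h')(a, T) = Add(-4, Mul(Rational(1, 5), Add(Mul(3, 6), Mul(4, 3)))) = Add(-4, Mul(Rational(1, 5), Add(18, 12))) = Add(-4, Mul(Rational(1, 5), 30)) = Add(-4, 6) = 2)
Add(Mul(Function('h')(Function('D')(-5, 1), 15), 158), -262) = Add(Mul(2, 158), -262) = Add(316, -262) = 54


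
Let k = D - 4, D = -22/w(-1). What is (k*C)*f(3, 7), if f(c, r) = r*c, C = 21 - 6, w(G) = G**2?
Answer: -8190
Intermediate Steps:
C = 15
D = -22 (D = -22/((-1)**2) = -22/1 = -22*1 = -22)
f(c, r) = c*r
k = -26 (k = -22 - 4 = -26)
(k*C)*f(3, 7) = (-26*15)*(3*7) = -390*21 = -8190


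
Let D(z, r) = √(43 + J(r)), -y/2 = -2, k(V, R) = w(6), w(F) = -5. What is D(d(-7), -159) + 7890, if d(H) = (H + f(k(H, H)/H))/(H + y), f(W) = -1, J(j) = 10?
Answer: 7890 + √53 ≈ 7897.3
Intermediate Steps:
k(V, R) = -5
y = 4 (y = -2*(-2) = 4)
d(H) = (-1 + H)/(4 + H) (d(H) = (H - 1)/(H + 4) = (-1 + H)/(4 + H))
D(z, r) = √53 (D(z, r) = √(43 + 10) = √53)
D(d(-7), -159) + 7890 = √53 + 7890 = 7890 + √53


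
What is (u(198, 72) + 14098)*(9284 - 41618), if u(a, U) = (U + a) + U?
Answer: -466902960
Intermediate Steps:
u(a, U) = a + 2*U
(u(198, 72) + 14098)*(9284 - 41618) = ((198 + 2*72) + 14098)*(9284 - 41618) = ((198 + 144) + 14098)*(-32334) = (342 + 14098)*(-32334) = 14440*(-32334) = -466902960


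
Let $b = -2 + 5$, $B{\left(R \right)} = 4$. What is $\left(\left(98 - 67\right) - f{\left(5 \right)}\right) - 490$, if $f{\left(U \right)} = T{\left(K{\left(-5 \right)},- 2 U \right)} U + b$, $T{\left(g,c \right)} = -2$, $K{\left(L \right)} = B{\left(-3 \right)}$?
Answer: $-452$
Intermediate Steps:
$K{\left(L \right)} = 4$
$b = 3$
$f{\left(U \right)} = 3 - 2 U$ ($f{\left(U \right)} = - 2 U + 3 = 3 - 2 U$)
$\left(\left(98 - 67\right) - f{\left(5 \right)}\right) - 490 = \left(\left(98 - 67\right) - \left(3 - 10\right)\right) - 490 = \left(31 - \left(3 - 10\right)\right) - 490 = \left(31 - -7\right) - 490 = \left(31 + 7\right) - 490 = 38 - 490 = -452$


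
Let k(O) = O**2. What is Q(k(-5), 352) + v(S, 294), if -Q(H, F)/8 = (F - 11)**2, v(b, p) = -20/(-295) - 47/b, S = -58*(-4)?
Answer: -12733236469/13688 ≈ -9.3025e+5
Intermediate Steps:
S = 232
v(b, p) = 4/59 - 47/b (v(b, p) = -20*(-1/295) - 47/b = 4/59 - 47/b)
Q(H, F) = -8*(-11 + F)**2 (Q(H, F) = -8*(F - 11)**2 = -8*(-11 + F)**2)
Q(k(-5), 352) + v(S, 294) = -8*(-11 + 352)**2 + (4/59 - 47/232) = -8*341**2 + (4/59 - 47*1/232) = -8*116281 + (4/59 - 47/232) = -930248 - 1845/13688 = -12733236469/13688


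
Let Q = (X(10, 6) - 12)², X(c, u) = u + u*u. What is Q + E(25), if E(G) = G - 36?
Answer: 889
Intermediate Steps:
E(G) = -36 + G
X(c, u) = u + u²
Q = 900 (Q = (6*(1 + 6) - 12)² = (6*7 - 12)² = (42 - 12)² = 30² = 900)
Q + E(25) = 900 + (-36 + 25) = 900 - 11 = 889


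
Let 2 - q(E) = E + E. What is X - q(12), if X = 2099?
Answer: 2121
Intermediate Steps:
q(E) = 2 - 2*E (q(E) = 2 - (E + E) = 2 - 2*E)
X - q(12) = 2099 - (2 - 2*12) = 2099 - (2 - 24) = 2099 - 1*(-22) = 2099 + 22 = 2121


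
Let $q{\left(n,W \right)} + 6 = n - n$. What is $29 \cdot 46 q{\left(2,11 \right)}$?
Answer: $-8004$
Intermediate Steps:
$q{\left(n,W \right)} = -6$ ($q{\left(n,W \right)} = -6 + \left(n - n\right) = -6 + 0 = -6$)
$29 \cdot 46 q{\left(2,11 \right)} = 29 \cdot 46 \left(-6\right) = 1334 \left(-6\right) = -8004$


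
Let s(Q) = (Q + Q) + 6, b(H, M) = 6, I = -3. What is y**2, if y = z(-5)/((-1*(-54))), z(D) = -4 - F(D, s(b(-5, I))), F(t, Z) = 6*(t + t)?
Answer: 784/729 ≈ 1.0754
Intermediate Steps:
s(Q) = 6 + 2*Q (s(Q) = 2*Q + 6 = 6 + 2*Q)
F(t, Z) = 12*t (F(t, Z) = 6*(2*t) = 12*t)
z(D) = -4 - 12*D
y = 28/27 (y = (-4 - 12*(-5))/((-1*(-54))) = (-4 + 60)/54 = 56*(1/54) = 28/27 ≈ 1.0370)
y**2 = (28/27)**2 = 784/729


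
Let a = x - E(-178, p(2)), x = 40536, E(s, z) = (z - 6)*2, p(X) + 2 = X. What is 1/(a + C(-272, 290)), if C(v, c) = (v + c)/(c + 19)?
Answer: 103/4176450 ≈ 2.4662e-5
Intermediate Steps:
p(X) = -2 + X
E(s, z) = -12 + 2*z (E(s, z) = (-6 + z)*2 = -12 + 2*z)
C(v, c) = (c + v)/(19 + c)
a = 40548 (a = 40536 - (-12 + 2*(-2 + 2)) = 40536 - (-12 + 2*0) = 40536 - (-12 + 0) = 40536 - 1*(-12) = 40536 + 12 = 40548)
1/(a + C(-272, 290)) = 1/(40548 + (290 - 272)/(19 + 290)) = 1/(40548 + 18/309) = 1/(40548 + (1/309)*18) = 1/(40548 + 6/103) = 1/(4176450/103) = 103/4176450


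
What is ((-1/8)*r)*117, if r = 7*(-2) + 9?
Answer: 585/8 ≈ 73.125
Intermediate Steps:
r = -5 (r = -14 + 9 = -5)
((-1/8)*r)*117 = (-1/8*(-5))*117 = (-1*⅛*(-5))*117 = -⅛*(-5)*117 = (5/8)*117 = 585/8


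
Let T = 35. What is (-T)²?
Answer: 1225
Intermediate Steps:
(-T)² = (-1*35)² = (-35)² = 1225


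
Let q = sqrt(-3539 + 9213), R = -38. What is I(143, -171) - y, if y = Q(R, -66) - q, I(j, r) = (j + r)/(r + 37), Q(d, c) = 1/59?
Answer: 759/3953 + sqrt(5674) ≈ 75.518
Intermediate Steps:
Q(d, c) = 1/59
I(j, r) = (j + r)/(37 + r)
q = sqrt(5674) ≈ 75.326
y = 1/59 - sqrt(5674) ≈ -75.309
I(143, -171) - y = (143 - 171)/(37 - 171) - (1/59 - sqrt(5674)) = -28/(-134) + (-1/59 + sqrt(5674)) = -1/134*(-28) + (-1/59 + sqrt(5674)) = 14/67 + (-1/59 + sqrt(5674)) = 759/3953 + sqrt(5674)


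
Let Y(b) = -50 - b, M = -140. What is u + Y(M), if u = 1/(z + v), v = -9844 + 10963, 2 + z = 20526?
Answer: 1947871/21643 ≈ 90.000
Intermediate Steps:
z = 20524 (z = -2 + 20526 = 20524)
v = 1119
u = 1/21643 (u = 1/(20524 + 1119) = 1/21643 ≈ 4.6204e-5)
u + Y(M) = 1/21643 + (-50 - 1*(-140)) = 1/21643 + (-50 + 140) = 1/21643 + 90 = 1947871/21643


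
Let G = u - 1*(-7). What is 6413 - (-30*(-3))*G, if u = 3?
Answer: 5513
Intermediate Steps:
G = 10 (G = 3 - 1*(-7) = 3 + 7 = 10)
6413 - (-30*(-3))*G = 6413 - (-30*(-3))*10 = 6413 - 90*10 = 6413 - 1*900 = 6413 - 900 = 5513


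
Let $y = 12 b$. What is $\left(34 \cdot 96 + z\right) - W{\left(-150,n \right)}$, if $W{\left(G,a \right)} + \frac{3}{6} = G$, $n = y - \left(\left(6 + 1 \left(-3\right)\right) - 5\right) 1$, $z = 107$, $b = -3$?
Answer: $\frac{7043}{2} \approx 3521.5$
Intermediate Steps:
$y = -36$ ($y = 12 \left(-3\right) = -36$)
$n = -34$ ($n = -36 - \left(\left(6 + 1 \left(-3\right)\right) - 5\right) 1 = -36 - \left(\left(6 - 3\right) - 5\right) 1 = -36 - \left(3 - 5\right) 1 = -36 - \left(-2\right) 1 = -36 - -2 = -36 + 2 = -34$)
$W{\left(G,a \right)} = - \frac{1}{2} + G$
$\left(34 \cdot 96 + z\right) - W{\left(-150,n \right)} = \left(34 \cdot 96 + 107\right) - \left(- \frac{1}{2} - 150\right) = \left(3264 + 107\right) - - \frac{301}{2} = 3371 + \frac{301}{2} = \frac{7043}{2}$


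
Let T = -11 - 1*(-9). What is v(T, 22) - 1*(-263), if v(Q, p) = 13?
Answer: 276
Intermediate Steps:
T = -2 (T = -11 + 9 = -2)
v(T, 22) - 1*(-263) = 13 - 1*(-263) = 13 + 263 = 276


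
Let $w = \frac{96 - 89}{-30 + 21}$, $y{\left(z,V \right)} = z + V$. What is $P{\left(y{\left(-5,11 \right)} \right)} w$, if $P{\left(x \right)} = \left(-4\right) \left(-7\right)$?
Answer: $- \frac{196}{9} \approx -21.778$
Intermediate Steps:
$y{\left(z,V \right)} = V + z$
$w = - \frac{7}{9}$ ($w = \frac{7}{-9} = 7 \left(- \frac{1}{9}\right) = - \frac{7}{9} \approx -0.77778$)
$P{\left(x \right)} = 28$
$P{\left(y{\left(-5,11 \right)} \right)} w = 28 \left(- \frac{7}{9}\right) = - \frac{196}{9}$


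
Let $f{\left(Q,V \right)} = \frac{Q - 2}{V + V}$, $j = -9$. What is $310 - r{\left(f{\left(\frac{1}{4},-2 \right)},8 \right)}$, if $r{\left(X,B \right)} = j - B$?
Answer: $327$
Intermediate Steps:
$f{\left(Q,V \right)} = \frac{-2 + Q}{2 V}$
$r{\left(X,B \right)} = -9 - B$
$310 - r{\left(f{\left(\frac{1}{4},-2 \right)},8 \right)} = 310 - \left(-9 - 8\right) = 310 - -17 = 310 + 17 = 327$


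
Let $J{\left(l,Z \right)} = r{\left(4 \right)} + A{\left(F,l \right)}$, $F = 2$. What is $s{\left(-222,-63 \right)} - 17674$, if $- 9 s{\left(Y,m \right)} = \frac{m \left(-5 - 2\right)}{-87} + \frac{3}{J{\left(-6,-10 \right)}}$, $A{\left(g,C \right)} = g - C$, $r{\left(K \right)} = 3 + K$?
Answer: $- \frac{23063864}{1305} \approx -17673.0$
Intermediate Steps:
$J{\left(l,Z \right)} = 9 - l$ ($J{\left(l,Z \right)} = \left(3 + 4\right) - \left(-2 + l\right) = 7 - \left(-2 + l\right) = 9 - l$)
$s{\left(Y,m \right)} = - \frac{1}{45} - \frac{7 m}{783}$ ($s{\left(Y,m \right)} = - \frac{\frac{m \left(-5 - 2\right)}{-87} + \frac{3}{9 - -6}}{9} = - \frac{m \left(-7\right) \left(- \frac{1}{87}\right) + \frac{3}{9 + 6}}{9} = - \frac{- 7 m \left(- \frac{1}{87}\right) + \frac{3}{15}}{9} = - \frac{\frac{7 m}{87} + 3 \cdot \frac{1}{15}}{9} = - \frac{\frac{7 m}{87} + \frac{1}{5}}{9} = - \frac{\frac{1}{5} + \frac{7 m}{87}}{9} = - \frac{1}{45} - \frac{7 m}{783}$)
$s{\left(-222,-63 \right)} - 17674 = \left(- \frac{1}{45} - - \frac{49}{87}\right) - 17674 = \left(- \frac{1}{45} + \frac{49}{87}\right) - 17674 = \frac{706}{1305} - 17674 = - \frac{23063864}{1305}$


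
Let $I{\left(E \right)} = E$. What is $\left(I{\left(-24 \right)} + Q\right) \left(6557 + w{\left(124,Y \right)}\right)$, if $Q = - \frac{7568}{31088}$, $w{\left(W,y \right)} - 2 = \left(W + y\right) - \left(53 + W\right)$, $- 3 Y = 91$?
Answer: $- \frac{915108835}{5829} \approx -1.5699 \cdot 10^{5}$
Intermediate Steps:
$Y = - \frac{91}{3}$ ($Y = \left(- \frac{1}{3}\right) 91 = - \frac{91}{3} \approx -30.333$)
$w{\left(W,y \right)} = -51 + y$ ($w{\left(W,y \right)} = 2 + \left(\left(W + y\right) - \left(53 + W\right)\right) = 2 + \left(-53 + y\right) = -51 + y$)
$Q = - \frac{473}{1943}$ ($Q = \left(-7568\right) \frac{1}{31088} = - \frac{473}{1943} \approx -0.24344$)
$\left(I{\left(-24 \right)} + Q\right) \left(6557 + w{\left(124,Y \right)}\right) = \left(-24 - \frac{473}{1943}\right) \left(6557 - \frac{244}{3}\right) = - \frac{47105 \left(6557 - \frac{244}{3}\right)}{1943} = \left(- \frac{47105}{1943}\right) \frac{19427}{3} = - \frac{915108835}{5829}$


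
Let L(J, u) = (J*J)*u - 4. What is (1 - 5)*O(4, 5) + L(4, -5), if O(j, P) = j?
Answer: -100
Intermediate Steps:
L(J, u) = -4 + u*J**2 (L(J, u) = J**2*u - 4 = u*J**2 - 4 = -4 + u*J**2)
(1 - 5)*O(4, 5) + L(4, -5) = (1 - 5)*4 + (-4 - 5*4**2) = -4*4 + (-4 - 5*16) = -16 + (-4 - 80) = -16 - 84 = -100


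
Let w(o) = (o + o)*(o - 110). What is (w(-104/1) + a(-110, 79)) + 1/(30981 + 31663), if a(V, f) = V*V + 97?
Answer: 3552478597/62644 ≈ 56709.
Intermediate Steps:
w(o) = 2*o*(-110 + o) (w(o) = (2*o)*(-110 + o) = 2*o*(-110 + o))
a(V, f) = 97 + V**2 (a(V, f) = V**2 + 97 = 97 + V**2)
(w(-104/1) + a(-110, 79)) + 1/(30981 + 31663) = (2*(-104/1)*(-110 - 104/1) + (97 + (-110)**2)) + 1/(30981 + 31663) = (2*(-104*1)*(-110 - 104*1) + (97 + 12100)) + 1/62644 = (2*(-104)*(-110 - 104) + 12197) + 1/62644 = (2*(-104)*(-214) + 12197) + 1/62644 = (44512 + 12197) + 1/62644 = 56709 + 1/62644 = 3552478597/62644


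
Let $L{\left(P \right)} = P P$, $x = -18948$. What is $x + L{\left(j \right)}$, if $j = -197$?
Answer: $19861$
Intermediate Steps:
$L{\left(P \right)} = P^{2}$
$x + L{\left(j \right)} = -18948 + \left(-197\right)^{2} = -18948 + 38809 = 19861$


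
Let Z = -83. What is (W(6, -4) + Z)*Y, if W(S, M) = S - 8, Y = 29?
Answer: -2465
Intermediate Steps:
W(S, M) = -8 + S
(W(6, -4) + Z)*Y = ((-8 + 6) - 83)*29 = (-2 - 83)*29 = -85*29 = -2465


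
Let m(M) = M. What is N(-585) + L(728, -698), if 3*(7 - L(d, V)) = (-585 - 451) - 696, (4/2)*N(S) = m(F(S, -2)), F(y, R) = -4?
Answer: 1747/3 ≈ 582.33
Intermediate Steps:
N(S) = -2 (N(S) = (½)*(-4) = -2)
L(d, V) = 1753/3 (L(d, V) = 7 - ((-585 - 451) - 696)/3 = 7 - (-1036 - 696)/3 = 7 - ⅓*(-1732) = 7 + 1732/3 = 1753/3)
N(-585) + L(728, -698) = -2 + 1753/3 = 1747/3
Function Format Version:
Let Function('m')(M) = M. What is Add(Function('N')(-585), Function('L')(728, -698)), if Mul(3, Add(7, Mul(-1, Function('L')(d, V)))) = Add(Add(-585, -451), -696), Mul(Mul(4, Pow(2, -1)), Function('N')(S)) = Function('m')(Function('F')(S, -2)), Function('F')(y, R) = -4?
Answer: Rational(1747, 3) ≈ 582.33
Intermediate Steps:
Function('N')(S) = -2 (Function('N')(S) = Mul(Rational(1, 2), -4) = -2)
Function('L')(d, V) = Rational(1753, 3) (Function('L')(d, V) = Add(7, Mul(Rational(-1, 3), Add(Add(-585, -451), -696))) = Add(7, Mul(Rational(-1, 3), Add(-1036, -696))) = Add(7, Mul(Rational(-1, 3), -1732)) = Add(7, Rational(1732, 3)) = Rational(1753, 3))
Add(Function('N')(-585), Function('L')(728, -698)) = Add(-2, Rational(1753, 3)) = Rational(1747, 3)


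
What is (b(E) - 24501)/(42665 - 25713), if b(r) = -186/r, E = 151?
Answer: -3699837/2559752 ≈ -1.4454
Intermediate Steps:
(b(E) - 24501)/(42665 - 25713) = (-186/151 - 24501)/(42665 - 25713) = (-186*1/151 - 24501)/16952 = (-186/151 - 24501)*(1/16952) = -3699837/151*1/16952 = -3699837/2559752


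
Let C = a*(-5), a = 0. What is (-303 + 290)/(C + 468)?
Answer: -1/36 ≈ -0.027778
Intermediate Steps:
C = 0 (C = 0*(-5) = 0)
(-303 + 290)/(C + 468) = (-303 + 290)/(0 + 468) = -13/468 = -13*1/468 = -1/36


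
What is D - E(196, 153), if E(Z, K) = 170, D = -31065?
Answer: -31235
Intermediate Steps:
D - E(196, 153) = -31065 - 1*170 = -31065 - 170 = -31235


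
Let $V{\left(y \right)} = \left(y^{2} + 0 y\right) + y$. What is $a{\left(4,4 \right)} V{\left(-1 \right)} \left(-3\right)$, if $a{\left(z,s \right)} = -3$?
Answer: $0$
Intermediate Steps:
$V{\left(y \right)} = y + y^{2}$ ($V{\left(y \right)} = \left(y^{2} + 0\right) + y = y^{2} + y = y + y^{2}$)
$a{\left(4,4 \right)} V{\left(-1 \right)} \left(-3\right) = - 3 \left(- (1 - 1)\right) \left(-3\right) = - 3 \left(\left(-1\right) 0\right) \left(-3\right) = \left(-3\right) 0 \left(-3\right) = 0 \left(-3\right) = 0$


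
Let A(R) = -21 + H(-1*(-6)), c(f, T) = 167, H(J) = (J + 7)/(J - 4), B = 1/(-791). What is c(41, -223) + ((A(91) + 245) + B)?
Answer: 628843/1582 ≈ 397.50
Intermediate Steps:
B = -1/791 ≈ -0.0012642
H(J) = (7 + J)/(-4 + J)
A(R) = -29/2 (A(R) = -21 + (7 - 1*(-6))/(-4 - 1*(-6)) = -21 + (7 + 6)/(-4 + 6) = -21 + 13/2 = -29/2)
c(41, -223) + ((A(91) + 245) + B) = 167 + ((-29/2 + 245) - 1/791) = 167 + (461/2 - 1/791) = 167 + 364649/1582 = 628843/1582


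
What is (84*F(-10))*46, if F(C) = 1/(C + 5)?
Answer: -3864/5 ≈ -772.80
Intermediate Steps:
F(C) = 1/(5 + C)
(84*F(-10))*46 = (84/(5 - 10))*46 = (84/(-5))*46 = (84*(-⅕))*46 = -84/5*46 = -3864/5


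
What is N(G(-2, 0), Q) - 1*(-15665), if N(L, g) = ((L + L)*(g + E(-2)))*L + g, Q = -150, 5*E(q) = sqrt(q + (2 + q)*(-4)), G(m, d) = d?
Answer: 15515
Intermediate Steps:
E(q) = sqrt(-8 - 3*q)/5 (E(q) = sqrt(q + (2 + q)*(-4))/5 = sqrt(q + (-8 - 4*q))/5 = sqrt(-8 - 3*q)/5)
N(L, g) = g + 2*L**2*(g + I*sqrt(2)/5) (N(L, g) = ((L + L)*(g + sqrt(-8 - 3*(-2))/5))*L + g = ((2*L)*(g + sqrt(-8 + 6)/5))*L + g = ((2*L)*(g + sqrt(-2)/5))*L + g = ((2*L)*(g + (I*sqrt(2))/5))*L + g = ((2*L)*(g + I*sqrt(2)/5))*L + g = (2*L*(g + I*sqrt(2)/5))*L + g = 2*L**2*(g + I*sqrt(2)/5) + g = g + 2*L**2*(g + I*sqrt(2)/5))
N(G(-2, 0), Q) - 1*(-15665) = (-150 + 2*(-150)*0**2 + (2/5)*I*sqrt(2)*0**2) - 1*(-15665) = (-150 + 2*(-150)*0 + (2/5)*I*sqrt(2)*0) + 15665 = (-150 + 0 + 0) + 15665 = -150 + 15665 = 15515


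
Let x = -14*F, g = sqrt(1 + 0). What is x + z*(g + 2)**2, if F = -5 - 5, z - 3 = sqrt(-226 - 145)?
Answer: 167 + 9*I*sqrt(371) ≈ 167.0 + 173.35*I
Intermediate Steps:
g = 1 (g = sqrt(1) = 1)
z = 3 + I*sqrt(371) (z = 3 + sqrt(-226 - 145) = 3 + sqrt(-371) = 3 + I*sqrt(371) ≈ 3.0 + 19.261*I)
F = -10
x = 140 (x = -14*(-10) = 140)
x + z*(g + 2)**2 = 140 + (3 + I*sqrt(371))*(1 + 2)**2 = 140 + (3 + I*sqrt(371))*3**2 = 140 + (3 + I*sqrt(371))*9 = 140 + (27 + 9*I*sqrt(371)) = 167 + 9*I*sqrt(371)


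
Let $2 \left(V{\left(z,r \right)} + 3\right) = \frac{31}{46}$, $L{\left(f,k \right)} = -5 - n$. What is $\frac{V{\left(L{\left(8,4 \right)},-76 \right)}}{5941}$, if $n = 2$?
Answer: $- \frac{245}{546572} \approx -0.00044825$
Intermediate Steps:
$L{\left(f,k \right)} = -7$ ($L{\left(f,k \right)} = -5 - 2 = -7$)
$V{\left(z,r \right)} = - \frac{245}{92}$ ($V{\left(z,r \right)} = -3 + \frac{31 \cdot \frac{1}{46}}{2} = -3 + \frac{1}{2} \cdot \frac{31}{46} = -3 + \frac{31}{92} = - \frac{245}{92}$)
$\frac{V{\left(L{\left(8,4 \right)},-76 \right)}}{5941} = - \frac{245}{92 \cdot 5941} = \left(- \frac{245}{92}\right) \frac{1}{5941} = - \frac{245}{546572}$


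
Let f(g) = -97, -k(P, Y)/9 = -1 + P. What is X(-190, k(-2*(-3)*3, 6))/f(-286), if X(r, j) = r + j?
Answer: 343/97 ≈ 3.5361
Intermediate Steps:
k(P, Y) = 9 - 9*P (k(P, Y) = -9*(-1 + P) = 9 - 9*P)
X(r, j) = j + r
X(-190, k(-2*(-3)*3, 6))/f(-286) = ((9 - 9*(-2*(-3))*3) - 190)/(-97) = ((9 - 54*3) - 190)*(-1/97) = ((9 - 9*18) - 190)*(-1/97) = ((9 - 162) - 190)*(-1/97) = (-153 - 190)*(-1/97) = -343*(-1/97) = 343/97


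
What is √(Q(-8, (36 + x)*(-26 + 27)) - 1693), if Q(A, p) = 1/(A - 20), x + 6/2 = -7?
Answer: I*√331835/14 ≈ 41.146*I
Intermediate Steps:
x = -10 (x = -3 - 7 = -10)
Q(A, p) = 1/(-20 + A)
√(Q(-8, (36 + x)*(-26 + 27)) - 1693) = √(1/(-20 - 8) - 1693) = √(1/(-28) - 1693) = √(-1/28 - 1693) = √(-47405/28) = I*√331835/14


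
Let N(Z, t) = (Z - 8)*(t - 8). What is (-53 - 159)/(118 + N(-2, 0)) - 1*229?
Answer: -22777/99 ≈ -230.07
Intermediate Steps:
N(Z, t) = (-8 + Z)*(-8 + t)
(-53 - 159)/(118 + N(-2, 0)) - 1*229 = (-53 - 159)/(118 + (64 - 8*(-2) - 8*0 - 2*0)) - 1*229 = -212/(118 + (64 + 16 + 0 + 0)) - 229 = -212/(118 + 80) - 229 = -212/198 - 229 = -212*1/198 - 229 = -106/99 - 229 = -22777/99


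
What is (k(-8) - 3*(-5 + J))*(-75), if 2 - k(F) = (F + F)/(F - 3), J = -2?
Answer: -17775/11 ≈ -1615.9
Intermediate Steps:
k(F) = 2 - 2*F/(-3 + F) (k(F) = 2 - (F + F)/(F - 3) = 2 - 2*F/(-3 + F))
(k(-8) - 3*(-5 + J))*(-75) = (-6/(-3 - 8) - 3*(-5 - 2))*(-75) = (-6/(-11) - 3*(-7))*(-75) = (-6*(-1/11) + 21)*(-75) = (6/11 + 21)*(-75) = (237/11)*(-75) = -17775/11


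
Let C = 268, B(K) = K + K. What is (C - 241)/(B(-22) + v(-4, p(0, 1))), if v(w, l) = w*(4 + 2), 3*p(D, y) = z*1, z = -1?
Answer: -27/68 ≈ -0.39706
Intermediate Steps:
B(K) = 2*K
p(D, y) = -⅓ (p(D, y) = (-1*1)/3 = (⅓)*(-1) = -⅓)
v(w, l) = 6*w (v(w, l) = w*6 = 6*w)
(C - 241)/(B(-22) + v(-4, p(0, 1))) = (268 - 241)/(2*(-22) + 6*(-4)) = 27/(-44 - 24) = 27/(-68) = 27*(-1/68) = -27/68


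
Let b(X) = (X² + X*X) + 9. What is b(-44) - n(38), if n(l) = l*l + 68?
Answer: 2369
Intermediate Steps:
b(X) = 9 + 2*X² (b(X) = (X² + X²) + 9 = 2*X² + 9 = 9 + 2*X²)
n(l) = 68 + l² (n(l) = l² + 68 = 68 + l²)
b(-44) - n(38) = (9 + 2*(-44)²) - (68 + 38²) = (9 + 2*1936) - (68 + 1444) = (9 + 3872) - 1*1512 = 3881 - 1512 = 2369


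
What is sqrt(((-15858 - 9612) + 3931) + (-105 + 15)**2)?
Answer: I*sqrt(13439) ≈ 115.93*I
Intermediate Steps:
sqrt(((-15858 - 9612) + 3931) + (-105 + 15)**2) = sqrt((-25470 + 3931) + (-90)**2) = sqrt(-21539 + 8100) = sqrt(-13439) = I*sqrt(13439)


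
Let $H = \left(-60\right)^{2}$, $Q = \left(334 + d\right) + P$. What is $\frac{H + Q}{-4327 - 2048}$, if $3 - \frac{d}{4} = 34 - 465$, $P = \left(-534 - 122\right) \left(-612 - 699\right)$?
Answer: $- \frac{288562}{2125} \approx -135.79$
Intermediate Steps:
$P = 860016$ ($P = \left(-656\right) \left(-1311\right) = 860016$)
$d = 1736$ ($d = 12 - 4 \left(34 - 465\right) = 12 - -1724 = 12 + 1724 = 1736$)
$Q = 862086$ ($Q = \left(334 + 1736\right) + 860016 = 2070 + 860016 = 862086$)
$H = 3600$
$\frac{H + Q}{-4327 - 2048} = \frac{3600 + 862086}{-4327 - 2048} = \frac{865686}{-6375} = 865686 \left(- \frac{1}{6375}\right) = - \frac{288562}{2125}$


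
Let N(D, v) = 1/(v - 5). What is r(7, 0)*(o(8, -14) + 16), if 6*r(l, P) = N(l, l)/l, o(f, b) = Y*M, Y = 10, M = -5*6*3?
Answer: -221/21 ≈ -10.524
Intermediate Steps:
N(D, v) = 1/(-5 + v)
M = -90 (M = -30*3 = -90)
o(f, b) = -900 (o(f, b) = 10*(-90) = -900)
r(l, P) = 1/(6*l*(-5 + l)) (r(l, P) = (1/((-5 + l)*l))/6 = (1/(l*(-5 + l)))/6 = 1/(6*l*(-5 + l)))
r(7, 0)*(o(8, -14) + 16) = ((⅙)/(7*(-5 + 7)))*(-900 + 16) = ((⅙)*(⅐)/2)*(-884) = ((⅙)*(⅐)*(½))*(-884) = (1/84)*(-884) = -221/21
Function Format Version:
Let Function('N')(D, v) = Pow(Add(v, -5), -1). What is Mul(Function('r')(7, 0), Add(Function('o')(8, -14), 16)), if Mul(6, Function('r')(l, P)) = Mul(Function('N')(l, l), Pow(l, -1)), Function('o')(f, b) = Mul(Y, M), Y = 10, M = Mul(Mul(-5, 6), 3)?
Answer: Rational(-221, 21) ≈ -10.524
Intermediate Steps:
Function('N')(D, v) = Pow(Add(-5, v), -1)
M = -90 (M = Mul(-30, 3) = -90)
Function('o')(f, b) = -900 (Function('o')(f, b) = Mul(10, -90) = -900)
Function('r')(l, P) = Mul(Rational(1, 6), Pow(l, -1), Pow(Add(-5, l), -1)) (Function('r')(l, P) = Mul(Rational(1, 6), Mul(Pow(Add(-5, l), -1), Pow(l, -1))) = Mul(Rational(1, 6), Mul(Pow(l, -1), Pow(Add(-5, l), -1))) = Mul(Rational(1, 6), Pow(l, -1), Pow(Add(-5, l), -1)))
Mul(Function('r')(7, 0), Add(Function('o')(8, -14), 16)) = Mul(Mul(Rational(1, 6), Pow(7, -1), Pow(Add(-5, 7), -1)), Add(-900, 16)) = Mul(Mul(Rational(1, 6), Rational(1, 7), Pow(2, -1)), -884) = Mul(Mul(Rational(1, 6), Rational(1, 7), Rational(1, 2)), -884) = Mul(Rational(1, 84), -884) = Rational(-221, 21)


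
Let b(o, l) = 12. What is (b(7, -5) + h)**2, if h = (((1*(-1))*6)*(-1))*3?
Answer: 900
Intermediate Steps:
h = 18 (h = (-1*6*(-1))*3 = -6*(-1)*3 = 6*3 = 18)
(b(7, -5) + h)**2 = (12 + 18)**2 = 30**2 = 900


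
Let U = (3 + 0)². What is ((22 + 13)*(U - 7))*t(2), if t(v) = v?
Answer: 140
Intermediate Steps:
U = 9 (U = 3² = 9)
((22 + 13)*(U - 7))*t(2) = ((22 + 13)*(9 - 7))*2 = (35*2)*2 = 70*2 = 140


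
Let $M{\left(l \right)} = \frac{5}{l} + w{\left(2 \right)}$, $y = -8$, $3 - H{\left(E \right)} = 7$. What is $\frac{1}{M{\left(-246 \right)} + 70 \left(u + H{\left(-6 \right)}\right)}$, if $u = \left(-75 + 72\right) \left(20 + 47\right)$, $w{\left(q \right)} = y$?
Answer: $- \frac{246}{3532073} \approx -6.9647 \cdot 10^{-5}$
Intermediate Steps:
$H{\left(E \right)} = -4$ ($H{\left(E \right)} = 3 - 7 = -4$)
$w{\left(q \right)} = -8$
$u = -201$ ($u = \left(-3\right) 67 = -201$)
$M{\left(l \right)} = -8 + \frac{5}{l}$ ($M{\left(l \right)} = \frac{5}{l} - 8 = -8 + \frac{5}{l}$)
$\frac{1}{M{\left(-246 \right)} + 70 \left(u + H{\left(-6 \right)}\right)} = \frac{1}{\left(-8 + \frac{5}{-246}\right) + 70 \left(-201 - 4\right)} = \frac{1}{\left(-8 + 5 \left(- \frac{1}{246}\right)\right) + 70 \left(-205\right)} = \frac{1}{\left(-8 - \frac{5}{246}\right) - 14350} = \frac{1}{- \frac{1973}{246} - 14350} = \frac{1}{- \frac{3532073}{246}} = - \frac{246}{3532073}$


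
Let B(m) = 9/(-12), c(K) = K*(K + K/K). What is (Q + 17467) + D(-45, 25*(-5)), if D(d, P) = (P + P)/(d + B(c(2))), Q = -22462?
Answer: -913085/183 ≈ -4989.5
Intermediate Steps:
c(K) = K*(1 + K) (c(K) = K*(K + 1) = K*(1 + K))
B(m) = -¾ (B(m) = 9*(-1/12) = -¾)
D(d, P) = 2*P/(-¾ + d) (D(d, P) = (P + P)/(d - ¾) = (2*P)/(-¾ + d) = 2*P/(-¾ + d))
(Q + 17467) + D(-45, 25*(-5)) = (-22462 + 17467) + 8*(25*(-5))/(-3 + 4*(-45)) = -4995 + 8*(-125)/(-3 - 180) = -4995 + 8*(-125)/(-183) = -4995 + 8*(-125)*(-1/183) = -4995 + 1000/183 = -913085/183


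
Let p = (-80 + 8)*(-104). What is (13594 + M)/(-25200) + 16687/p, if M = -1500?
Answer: 254593/145600 ≈ 1.7486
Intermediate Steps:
p = 7488 (p = -72*(-104) = 7488)
(13594 + M)/(-25200) + 16687/p = (13594 - 1500)/(-25200) + 16687/7488 = 12094*(-1/25200) + 16687*(1/7488) = -6047/12600 + 16687/7488 = 254593/145600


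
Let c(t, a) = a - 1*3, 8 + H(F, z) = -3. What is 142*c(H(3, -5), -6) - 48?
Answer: -1326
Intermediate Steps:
H(F, z) = -11 (H(F, z) = -8 - 3 = -11)
c(t, a) = -3 + a (c(t, a) = a - 3 = -3 + a)
142*c(H(3, -5), -6) - 48 = 142*(-3 - 6) - 48 = 142*(-9) - 48 = -1278 - 48 = -1326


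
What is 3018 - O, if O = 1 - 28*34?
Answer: 3969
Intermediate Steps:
O = -951 (O = 1 - 952 = -951)
3018 - O = 3018 - 1*(-951) = 3018 + 951 = 3969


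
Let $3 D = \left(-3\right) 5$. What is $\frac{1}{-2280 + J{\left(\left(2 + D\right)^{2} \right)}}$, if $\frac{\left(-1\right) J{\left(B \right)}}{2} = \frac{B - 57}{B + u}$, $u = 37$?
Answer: $- \frac{23}{52392} \approx -0.000439$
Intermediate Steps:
$D = -5$ ($D = \frac{\left(-3\right) 5}{3} = \frac{1}{3} \left(-15\right) = -5$)
$J{\left(B \right)} = - \frac{2 \left(-57 + B\right)}{37 + B}$ ($J{\left(B \right)} = - 2 \frac{B - 57}{B + 37} = - 2 \frac{-57 + B}{37 + B} = - \frac{2 \left(-57 + B\right)}{37 + B}$)
$\frac{1}{-2280 + J{\left(\left(2 + D\right)^{2} \right)}} = \frac{1}{-2280 + \frac{2 \left(57 - \left(2 - 5\right)^{2}\right)}{37 + \left(2 - 5\right)^{2}}} = \frac{1}{-2280 + \frac{2 \left(57 - \left(-3\right)^{2}\right)}{37 + \left(-3\right)^{2}}} = \frac{1}{-2280 + \frac{2 \left(57 - 9\right)}{37 + 9}} = \frac{1}{-2280 + \frac{2 \left(57 - 9\right)}{46}} = \frac{1}{-2280 + 2 \cdot \frac{1}{46} \cdot 48} = \frac{1}{-2280 + \frac{48}{23}} = \frac{1}{- \frac{52392}{23}} = - \frac{23}{52392}$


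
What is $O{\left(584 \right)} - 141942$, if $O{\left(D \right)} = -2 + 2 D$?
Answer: $-140776$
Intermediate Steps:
$O{\left(584 \right)} - 141942 = \left(-2 + 2 \cdot 584\right) - 141942 = \left(-2 + 1168\right) - 141942 = 1166 - 141942 = -140776$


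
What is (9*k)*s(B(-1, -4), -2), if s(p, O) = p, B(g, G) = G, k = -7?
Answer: 252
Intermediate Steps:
(9*k)*s(B(-1, -4), -2) = (9*(-7))*(-4) = -63*(-4) = 252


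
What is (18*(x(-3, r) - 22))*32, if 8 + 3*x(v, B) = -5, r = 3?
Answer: -15168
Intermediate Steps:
x(v, B) = -13/3 (x(v, B) = -8/3 + (1/3)*(-5) = -8/3 - 5/3 = -13/3)
(18*(x(-3, r) - 22))*32 = (18*(-13/3 - 22))*32 = (18*(-79/3))*32 = -474*32 = -15168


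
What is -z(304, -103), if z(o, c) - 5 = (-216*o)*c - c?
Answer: -6763500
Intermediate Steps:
z(o, c) = 5 - c - 216*c*o (z(o, c) = 5 + ((-216*o)*c - c) = 5 + (-216*c*o - c) = 5 + (-c - 216*c*o) = 5 - c - 216*c*o)
-z(304, -103) = -(5 - 1*(-103) - 216*(-103)*304) = -(5 + 103 + 6763392) = -1*6763500 = -6763500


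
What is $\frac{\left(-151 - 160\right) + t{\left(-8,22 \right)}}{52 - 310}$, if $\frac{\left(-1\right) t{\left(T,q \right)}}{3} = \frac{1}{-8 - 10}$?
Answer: $\frac{1865}{1548} \approx 1.2048$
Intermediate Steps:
$t{\left(T,q \right)} = \frac{1}{6}$ ($t{\left(T,q \right)} = - \frac{3}{-8 - 10} = - \frac{3}{-18} = \left(-3\right) \left(- \frac{1}{18}\right) = \frac{1}{6}$)
$\frac{\left(-151 - 160\right) + t{\left(-8,22 \right)}}{52 - 310} = \frac{\left(-151 - 160\right) + \frac{1}{6}}{52 - 310} = \frac{-311 + \frac{1}{6}}{-258} = \left(- \frac{1865}{6}\right) \left(- \frac{1}{258}\right) = \frac{1865}{1548}$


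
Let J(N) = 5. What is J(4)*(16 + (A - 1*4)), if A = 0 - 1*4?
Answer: 40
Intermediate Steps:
A = -4 (A = 0 - 4 = -4)
J(4)*(16 + (A - 1*4)) = 5*(16 + (-4 - 1*4)) = 5*(16 + (-4 - 4)) = 5*(16 - 8) = 5*8 = 40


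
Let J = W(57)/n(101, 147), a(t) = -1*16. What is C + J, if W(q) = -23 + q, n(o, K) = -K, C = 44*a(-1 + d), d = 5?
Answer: -103522/147 ≈ -704.23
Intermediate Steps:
a(t) = -16
C = -704 (C = 44*(-16) = -704)
J = -34/147 (J = (-23 + 57)/((-1*147)) = 34/(-147) = 34*(-1/147) = -34/147 ≈ -0.23129)
C + J = -704 - 34/147 = -103522/147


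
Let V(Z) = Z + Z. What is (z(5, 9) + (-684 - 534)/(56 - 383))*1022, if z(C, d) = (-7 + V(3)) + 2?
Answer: 526330/109 ≈ 4828.7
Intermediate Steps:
V(Z) = 2*Z
z(C, d) = 1 (z(C, d) = (-7 + 2*3) + 2 = (-7 + 6) + 2 = -1 + 2 = 1)
(z(5, 9) + (-684 - 534)/(56 - 383))*1022 = (1 + (-684 - 534)/(56 - 383))*1022 = (1 - 1218/(-327))*1022 = (1 - 1218*(-1/327))*1022 = (1 + 406/109)*1022 = (515/109)*1022 = 526330/109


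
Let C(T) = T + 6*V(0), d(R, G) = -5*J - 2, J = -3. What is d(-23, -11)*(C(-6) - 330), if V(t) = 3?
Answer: -4134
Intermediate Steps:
d(R, G) = 13 (d(R, G) = -5*(-3) - 2 = 15 - 2 = 13)
C(T) = 18 + T (C(T) = T + 6*3 = T + 18 = 18 + T)
d(-23, -11)*(C(-6) - 330) = 13*((18 - 6) - 330) = 13*(12 - 330) = 13*(-318) = -4134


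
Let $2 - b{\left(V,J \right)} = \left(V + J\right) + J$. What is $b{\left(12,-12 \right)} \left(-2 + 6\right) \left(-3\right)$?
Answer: $-168$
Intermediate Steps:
$b{\left(V,J \right)} = 2 - V - 2 J$ ($b{\left(V,J \right)} = 2 - \left(\left(V + J\right) + J\right) = 2 - \left(\left(J + V\right) + J\right) = 2 - \left(V + 2 J\right) = 2 - V - 2 J$)
$b{\left(12,-12 \right)} \left(-2 + 6\right) \left(-3\right) = \left(2 - 12 - -24\right) \left(-2 + 6\right) \left(-3\right) = \left(2 - 12 + 24\right) 4 \left(-3\right) = 14 \left(-12\right) = -168$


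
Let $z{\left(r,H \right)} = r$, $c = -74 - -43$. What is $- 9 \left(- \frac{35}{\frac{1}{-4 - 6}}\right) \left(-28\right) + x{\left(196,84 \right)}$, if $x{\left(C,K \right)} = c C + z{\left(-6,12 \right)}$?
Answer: $82118$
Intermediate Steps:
$c = -31$ ($c = -74 + 43 = -31$)
$x{\left(C,K \right)} = -6 - 31 C$ ($x{\left(C,K \right)} = - 31 C - 6 = -6 - 31 C$)
$- 9 \left(- \frac{35}{\frac{1}{-4 - 6}}\right) \left(-28\right) + x{\left(196,84 \right)} = - 9 \left(- \frac{35}{\frac{1}{-4 - 6}}\right) \left(-28\right) - 6082 = - 9 \left(- \frac{35}{\frac{1}{-10}}\right) \left(-28\right) - 6082 = - 9 \left(- \frac{35}{- \frac{1}{10}}\right) \left(-28\right) - 6082 = - 9 \left(\left(-35\right) \left(-10\right)\right) \left(-28\right) - 6082 = \left(-9\right) 350 \left(-28\right) - 6082 = \left(-3150\right) \left(-28\right) - 6082 = 88200 - 6082 = 82118$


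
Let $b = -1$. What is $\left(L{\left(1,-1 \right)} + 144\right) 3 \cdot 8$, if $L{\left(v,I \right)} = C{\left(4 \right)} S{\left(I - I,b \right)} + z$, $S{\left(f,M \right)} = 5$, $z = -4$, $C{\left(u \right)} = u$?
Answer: $3840$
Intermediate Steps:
$L{\left(v,I \right)} = 16$ ($L{\left(v,I \right)} = 4 \cdot 5 - 4 = 20 - 4 = 16$)
$\left(L{\left(1,-1 \right)} + 144\right) 3 \cdot 8 = \left(16 + 144\right) 3 \cdot 8 = 160 \cdot 24 = 3840$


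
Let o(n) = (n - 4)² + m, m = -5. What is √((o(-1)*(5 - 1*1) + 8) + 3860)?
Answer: 2*√987 ≈ 62.833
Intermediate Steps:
o(n) = -5 + (-4 + n)² (o(n) = (n - 4)² - 5 = (-4 + n)² - 5 = -5 + (-4 + n)²)
√((o(-1)*(5 - 1*1) + 8) + 3860) = √(((-5 + (-4 - 1)²)*(5 - 1*1) + 8) + 3860) = √(((-5 + (-5)²)*(5 - 1) + 8) + 3860) = √(((-5 + 25)*4 + 8) + 3860) = √((20*4 + 8) + 3860) = √((80 + 8) + 3860) = √(88 + 3860) = √3948 = 2*√987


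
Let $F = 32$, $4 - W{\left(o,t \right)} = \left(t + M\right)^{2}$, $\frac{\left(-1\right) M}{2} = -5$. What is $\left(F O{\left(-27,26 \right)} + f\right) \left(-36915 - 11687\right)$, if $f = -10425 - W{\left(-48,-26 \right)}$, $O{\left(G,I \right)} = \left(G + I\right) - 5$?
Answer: $503759730$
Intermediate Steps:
$M = 10$ ($M = \left(-2\right) \left(-5\right) = 10$)
$W{\left(o,t \right)} = 4 - \left(10 + t\right)^{2}$ ($W{\left(o,t \right)} = 4 - \left(t + 10\right)^{2} = 4 - \left(10 + t\right)^{2}$)
$O{\left(G,I \right)} = -5 + G + I$
$f = -10173$ ($f = -10425 - \left(4 - \left(10 - 26\right)^{2}\right) = -10425 - \left(4 - \left(-16\right)^{2}\right) = -10425 - \left(4 - 256\right) = -10425 - -252 = -10425 + 252 = -10173$)
$\left(F O{\left(-27,26 \right)} + f\right) \left(-36915 - 11687\right) = \left(32 \left(-5 - 27 + 26\right) - 10173\right) \left(-36915 - 11687\right) = \left(32 \left(-6\right) - 10173\right) \left(-48602\right) = \left(-192 - 10173\right) \left(-48602\right) = \left(-10365\right) \left(-48602\right) = 503759730$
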